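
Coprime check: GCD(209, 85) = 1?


Euclidean algorithm:
209 = 2 * 85 + 39
85 = 2 * 39 + 7
39 = 5 * 7 + 4
7 = 1 * 4 + 3
4 = 1 * 3 + 1
3 = 3 * 1 + 0
GCD(209, 85) = 1

Yes, coprime (GCD = 1)


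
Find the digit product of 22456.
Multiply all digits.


2 × 2 × 4 × 5 × 6 = 480


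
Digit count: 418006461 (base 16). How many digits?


418006461 in base 16 = 18EA45BD
Number of digits = 8

8 digits (base 16)


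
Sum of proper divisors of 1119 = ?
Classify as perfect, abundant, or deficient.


Proper divisors: 1, 3, 373
Sum = 1 + 3 + 373 = 377
377 < 1119 → deficient

s(1119) = 377 (deficient)


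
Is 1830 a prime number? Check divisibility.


1830 / 2 = 915 (exact division)
1830 is NOT prime.

No, 1830 is not prime


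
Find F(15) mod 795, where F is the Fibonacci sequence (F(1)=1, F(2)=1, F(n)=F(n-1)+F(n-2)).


F(k) mod 795 for k=1..15:
1, 1, 2, 3, 5, 8, 13, 21, 34, 55, 89, 144, 233, 377, 610
F(15) mod 795 = 610


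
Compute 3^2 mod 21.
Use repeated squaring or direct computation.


3^1 mod 21 = 3
3^2 mod 21 = 9


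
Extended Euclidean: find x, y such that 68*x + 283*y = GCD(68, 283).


Tabular extended Euclidean (each row: r = 68*s + 283*t):
r=68, s=1, t=0
r=283, s=0, t=1
q=0: r=68, s=1, t=0   [68*(1) + 283*(0) = 68]
q=4: r=11, s=-4, t=1   [68*(-4) + 283*(1) = 11]
q=6: r=2, s=25, t=-6   [68*(25) + 283*(-6) = 2]
q=5: r=1, s=-129, t=31   [68*(-129) + 283*(31) = 1]
q=2: r=0, s=283, t=-68   [68*(283) + 283*(-68) = 0]
GCD = 1; from the row with r=1: x=-129, y=31
Check: 68*(-129) + 283*(31) = -8772 + 8773 = 1

GCD = 1, x = -129, y = 31


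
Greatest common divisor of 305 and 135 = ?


305 = 2 * 135 + 35
135 = 3 * 35 + 30
35 = 1 * 30 + 5
30 = 6 * 5 + 0
GCD = 5


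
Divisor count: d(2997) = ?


2997 = 3^4 × 37^1
d(2997) = (4+1) × (1+1) = 10

10 divisors


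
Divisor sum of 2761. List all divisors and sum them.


Divisors of 2761: 1, 11, 251, 2761
Sum = 1 + 11 + 251 + 2761 = 3024

σ(2761) = 3024


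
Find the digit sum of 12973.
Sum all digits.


1 + 2 + 9 + 7 + 3 = 22


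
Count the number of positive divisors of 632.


632 = 2^3 × 79^1
d(632) = (3+1) × (1+1) = 8

8 divisors


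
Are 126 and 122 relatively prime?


Euclidean algorithm:
126 = 1 * 122 + 4
122 = 30 * 4 + 2
4 = 2 * 2 + 0
GCD(126, 122) = 2

No, not coprime (GCD = 2)


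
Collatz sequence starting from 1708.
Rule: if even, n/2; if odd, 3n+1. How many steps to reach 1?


1708 → 854 → 427 → 1282 → 641 → 1924 → 962 → 481 → 1444 → 722 → 361 → 1084 → 542 → 271 → 814 → 407 → 1222 → 611 → 1834 → 917 → 2752 → 1376 → 688 → 344 → 172 → 86 → 43 → 130 → 65 → 196 → 98 → 49 → 148 → 74 → 37 → 112 → 56 → 28 → 14 → 7 → 22 → 11 → 34 → 17 → 52 → 26 → 13 → 40 → 20 → 10 → 5 → 16 → 8 → 4 → 2 → 1
Total steps = 55

55 steps


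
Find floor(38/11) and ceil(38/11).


38/11 = 3.4545
floor = 3
ceil = 4

floor = 3, ceil = 4


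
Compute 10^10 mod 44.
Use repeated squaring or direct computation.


10^1 mod 44 = 10
10^2 mod 44 = 12
10^3 mod 44 = 32
10^4 mod 44 = 12
10^5 mod 44 = 32
10^6 mod 44 = 12
10^7 mod 44 = 32
10^8 mod 44 = 12
10^9 mod 44 = 32
10^10 mod 44 = 12


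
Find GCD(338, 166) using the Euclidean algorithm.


338 = 2 * 166 + 6
166 = 27 * 6 + 4
6 = 1 * 4 + 2
4 = 2 * 2 + 0
GCD = 2


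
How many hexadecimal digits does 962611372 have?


962611372 in base 16 = 396048AC
Number of digits = 8

8 digits (base 16)


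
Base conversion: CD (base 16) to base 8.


CD (base 16) = 205 (decimal)
205 (decimal) = 315 (base 8)


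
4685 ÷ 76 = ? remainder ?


4685 = 76 * 61 + 49
Check: 4636 + 49 = 4685

q = 61, r = 49


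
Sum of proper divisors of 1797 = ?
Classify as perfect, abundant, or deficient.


Proper divisors: 1, 3, 599
Sum = 1 + 3 + 599 = 603
603 < 1797 → deficient

s(1797) = 603 (deficient)


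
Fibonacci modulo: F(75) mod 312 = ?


F(k) mod 312 for k=1..75:
1, 1, 2, 3, 5, 8, 13, 21, 34, 55, 89, 144, 233, 65, 298, 51, 37, 88, 125, 213, 26, 239, 265, 192, 145, 25, 170, 195, 53, 248, 301, 237, 226, 151, 65, 216, 281, 185, 154, 27, 181, 208, 77, 285, 50, 23, 73, 96, 169, 265, 122, 75, 197, 272, 157, 117, 274, 79, 41, 120, 161, 281, 130, 99, 229, 16, 245, 261, 194, 143, 25, 168, 193, 49, 242
F(75) mod 312 = 242


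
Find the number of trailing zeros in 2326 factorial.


floor(2326/5) = 465
floor(2326/25) = 93
floor(2326/125) = 18
floor(2326/625) = 3
Total = 579

579 trailing zeros


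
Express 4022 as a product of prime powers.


4022 / 2 = 2011
2011 / 2011 = 1
4022 = 2 × 2011


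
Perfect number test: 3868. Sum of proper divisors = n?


Proper divisors of 3868: 1, 2, 4, 967, 1934
Sum = 1 + 2 + 4 + 967 + 1934 = 2908

No, 3868 is not perfect (2908 ≠ 3868)


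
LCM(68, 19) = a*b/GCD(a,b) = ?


GCD(68, 19) = 1
LCM = 68*19/1 = 1292/1 = 1292

LCM = 1292


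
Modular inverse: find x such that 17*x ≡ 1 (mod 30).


Use the extended Euclidean algorithm on (30, 17); each row r = 30*s + 17*t:
r=30, s=1, t=0
r=17, s=0, t=1
q=1: r=13, s=1, t=-1   [30*(1) + 17*(-1) = 13]
q=1: r=4, s=-1, t=2   [30*(-1) + 17*(2) = 4]
q=3: r=1, s=4, t=-7   [30*(4) + 17*(-7) = 1]
q=4: r=0, s=-17, t=30   [30*(-17) + 17*(30) = 0]
GCD = 1 with t = -7, so 17*(-7) ≡ 1 (mod 30)
Inverse = -7 mod 30 = 23
Check: 17 * 23 = 391 ≡ 1 (mod 30)

17^(-1) ≡ 23 (mod 30)


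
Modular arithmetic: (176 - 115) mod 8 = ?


176 - 115 = 61
61 mod 8 = 5


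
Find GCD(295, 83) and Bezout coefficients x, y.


Tabular extended Euclidean (each row: r = 295*s + 83*t):
r=295, s=1, t=0
r=83, s=0, t=1
q=3: r=46, s=1, t=-3   [295*(1) + 83*(-3) = 46]
q=1: r=37, s=-1, t=4   [295*(-1) + 83*(4) = 37]
q=1: r=9, s=2, t=-7   [295*(2) + 83*(-7) = 9]
q=4: r=1, s=-9, t=32   [295*(-9) + 83*(32) = 1]
q=9: r=0, s=83, t=-295   [295*(83) + 83*(-295) = 0]
GCD = 1; from the row with r=1: x=-9, y=32
Check: 295*(-9) + 83*(32) = -2655 + 2656 = 1

GCD = 1, x = -9, y = 32


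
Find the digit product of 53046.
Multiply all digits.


5 × 3 × 0 × 4 × 6 = 0


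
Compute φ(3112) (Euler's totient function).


3112 = 2^3 × 389
Prime factors: 2, 389
φ(3112) = 3112 × (1-1/2) × (1-1/389)
= 3112 × 1/2 × 388/389 = 1552

φ(3112) = 1552


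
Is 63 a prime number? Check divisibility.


63 / 3 = 21 (exact division)
63 is NOT prime.

No, 63 is not prime


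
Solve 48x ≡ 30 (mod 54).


GCD(48, 54) = 6 divides 30
Divide: 8x ≡ 5 (mod 9)
x ≡ 4 (mod 9)


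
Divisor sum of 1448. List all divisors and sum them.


Divisors of 1448: 1, 2, 4, 8, 181, 362, 724, 1448
Sum = 1 + 2 + 4 + 8 + 181 + 362 + 724 + 1448 = 2730

σ(1448) = 2730


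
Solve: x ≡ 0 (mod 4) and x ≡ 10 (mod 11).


M = 4*11 = 44
M1 = M/4 = 11, M2 = M/11 = 4
M1^(-1) mod 4 = 3, M2^(-1) mod 11 = 3
x = 0*11*3 + 10*4*3 = 120
120 mod 44 = 32
Check: 32 mod 4 = 0 ✓, 32 mod 11 = 10 ✓

x ≡ 32 (mod 44)


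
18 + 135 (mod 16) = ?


18 + 135 = 153
153 mod 16 = 9


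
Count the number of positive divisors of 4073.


4073 = 4073^1
d(4073) = (1+1) = 2

2 divisors


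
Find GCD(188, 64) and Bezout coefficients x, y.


Tabular extended Euclidean (each row: r = 188*s + 64*t):
r=188, s=1, t=0
r=64, s=0, t=1
q=2: r=60, s=1, t=-2   [188*(1) + 64*(-2) = 60]
q=1: r=4, s=-1, t=3   [188*(-1) + 64*(3) = 4]
q=15: r=0, s=16, t=-47   [188*(16) + 64*(-47) = 0]
GCD = 4; from the row with r=4: x=-1, y=3
Check: 188*(-1) + 64*(3) = -188 + 192 = 4

GCD = 4, x = -1, y = 3


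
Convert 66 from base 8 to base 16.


66 (base 8) = 54 (decimal)
54 (decimal) = 36 (base 16)


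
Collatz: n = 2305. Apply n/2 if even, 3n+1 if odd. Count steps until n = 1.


2305 → 6916 → 3458 → 1729 → 5188 → 2594 → 1297 → 3892 → 1946 → 973 → 2920 → 1460 → 730 → 365 → 1096 → 548 → 274 → 137 → 412 → 206 → 103 → 310 → 155 → 466 → 233 → 700 → 350 → 175 → 526 → 263 → 790 → 395 → 1186 → 593 → 1780 → 890 → 445 → 1336 → 668 → 334 → 167 → 502 → 251 → 754 → 377 → 1132 → 566 → 283 → 850 → 425 → 1276 → 638 → 319 → 958 → 479 → 1438 → 719 → 2158 → 1079 → 3238 → 1619 → 4858 → 2429 → 7288 → 3644 → 1822 → 911 → 2734 → 1367 → 4102 → 2051 → 6154 → 3077 → 9232 → 4616 → 2308 → 1154 → 577 → 1732 → 866 → 433 → 1300 → 650 → 325 → 976 → 488 → 244 → 122 → 61 → 184 → 92 → 46 → 23 → 70 → 35 → 106 → 53 → 160 → 80 → 40 → 20 → 10 → 5 → 16 → 8 → 4 → 2 → 1
Total steps = 107

107 steps


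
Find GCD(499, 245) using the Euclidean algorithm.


499 = 2 * 245 + 9
245 = 27 * 9 + 2
9 = 4 * 2 + 1
2 = 2 * 1 + 0
GCD = 1


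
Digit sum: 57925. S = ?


5 + 7 + 9 + 2 + 5 = 28


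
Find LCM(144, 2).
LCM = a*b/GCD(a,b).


GCD(144, 2) = 2
LCM = 144*2/2 = 288/2 = 144

LCM = 144


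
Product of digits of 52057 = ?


5 × 2 × 0 × 5 × 7 = 0


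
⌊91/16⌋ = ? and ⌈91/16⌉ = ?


91/16 = 5.6875
floor = 5
ceil = 6

floor = 5, ceil = 6


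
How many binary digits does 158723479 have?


158723479 in base 2 = 1001011101011110110110010111
Number of digits = 28

28 digits (base 2)


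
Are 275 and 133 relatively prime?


Euclidean algorithm:
275 = 2 * 133 + 9
133 = 14 * 9 + 7
9 = 1 * 7 + 2
7 = 3 * 2 + 1
2 = 2 * 1 + 0
GCD(275, 133) = 1

Yes, coprime (GCD = 1)


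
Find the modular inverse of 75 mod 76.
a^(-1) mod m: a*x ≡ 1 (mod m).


Use the extended Euclidean algorithm on (76, 75); each row r = 76*s + 75*t:
r=76, s=1, t=0
r=75, s=0, t=1
q=1: r=1, s=1, t=-1   [76*(1) + 75*(-1) = 1]
q=75: r=0, s=-75, t=76   [76*(-75) + 75*(76) = 0]
GCD = 1 with t = -1, so 75*(-1) ≡ 1 (mod 76)
Inverse = -1 mod 76 = 75
Check: 75 * 75 = 5625 ≡ 1 (mod 76)

75^(-1) ≡ 75 (mod 76)


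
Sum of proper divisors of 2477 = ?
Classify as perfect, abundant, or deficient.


Proper divisors: 1
Sum = 1 = 1
1 < 2477 → deficient

s(2477) = 1 (deficient)


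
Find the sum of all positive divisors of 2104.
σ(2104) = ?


Divisors of 2104: 1, 2, 4, 8, 263, 526, 1052, 2104
Sum = 1 + 2 + 4 + 8 + 263 + 526 + 1052 + 2104 = 3960

σ(2104) = 3960


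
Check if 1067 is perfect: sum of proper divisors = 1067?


Proper divisors of 1067: 1, 11, 97
Sum = 1 + 11 + 97 = 109

No, 1067 is not perfect (109 ≠ 1067)


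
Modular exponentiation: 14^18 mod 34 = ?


14^1 mod 34 = 14
14^2 mod 34 = 26
14^3 mod 34 = 24
14^4 mod 34 = 30
14^5 mod 34 = 12
14^6 mod 34 = 32
14^7 mod 34 = 6
14^8 mod 34 = 16
14^9 mod 34 = 20
14^10 mod 34 = 8
14^11 mod 34 = 10
14^12 mod 34 = 4
14^13 mod 34 = 22
14^14 mod 34 = 2
14^15 mod 34 = 28
14^16 mod 34 = 18
14^17 mod 34 = 14
14^18 mod 34 = 26


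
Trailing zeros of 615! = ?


floor(615/5) = 123
floor(615/25) = 24
floor(615/125) = 4
Total = 151

151 trailing zeros


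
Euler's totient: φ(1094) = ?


1094 = 2 × 547
Prime factors: 2, 547
φ(1094) = 1094 × (1-1/2) × (1-1/547)
= 1094 × 1/2 × 546/547 = 546

φ(1094) = 546


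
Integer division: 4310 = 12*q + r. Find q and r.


4310 = 12 * 359 + 2
Check: 4308 + 2 = 4310

q = 359, r = 2


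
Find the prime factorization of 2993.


2993 / 41 = 73
73 / 73 = 1
2993 = 41 × 73


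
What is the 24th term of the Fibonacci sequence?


Sequence: 1, 1, 2, 3, 5, 8, 13, 21, 34, 55, 89, 144, 233, 377, 610, 987, 1597, 2584, 4181, 6765, 10946, 17711, 28657, 46368
F(24) = 46368


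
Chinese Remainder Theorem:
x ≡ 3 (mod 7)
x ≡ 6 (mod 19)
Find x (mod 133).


M = 7*19 = 133
M1 = M/7 = 19, M2 = M/19 = 7
M1^(-1) mod 7 = 3, M2^(-1) mod 19 = 11
x = 3*19*3 + 6*7*11 = 633
633 mod 133 = 101
Check: 101 mod 7 = 3 ✓, 101 mod 19 = 6 ✓

x ≡ 101 (mod 133)


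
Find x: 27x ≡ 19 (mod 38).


GCD(27, 38) = 1, unique solution
a^(-1) mod 38 = 31
x = 31 * 19 mod 38 = 19

x ≡ 19 (mod 38)


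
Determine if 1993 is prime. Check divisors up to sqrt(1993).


Check divisors up to sqrt(1993) = 44.6430
No divisors found.
1993 is prime.

Yes, 1993 is prime


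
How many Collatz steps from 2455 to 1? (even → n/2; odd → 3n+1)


2455 → 7366 → 3683 → 11050 → 5525 → 16576 → 8288 → 4144 → 2072 → 1036 → 518 → 259 → 778 → 389 → 1168 → 584 → 292 → 146 → 73 → 220 → 110 → 55 → 166 → 83 → 250 → 125 → 376 → 188 → 94 → 47 → 142 → 71 → 214 → 107 → 322 → 161 → 484 → 242 → 121 → 364 → 182 → 91 → 274 → 137 → 412 → 206 → 103 → 310 → 155 → 466 → 233 → 700 → 350 → 175 → 526 → 263 → 790 → 395 → 1186 → 593 → 1780 → 890 → 445 → 1336 → 668 → 334 → 167 → 502 → 251 → 754 → 377 → 1132 → 566 → 283 → 850 → 425 → 1276 → 638 → 319 → 958 → 479 → 1438 → 719 → 2158 → 1079 → 3238 → 1619 → 4858 → 2429 → 7288 → 3644 → 1822 → 911 → 2734 → 1367 → 4102 → 2051 → 6154 → 3077 → 9232 → 4616 → 2308 → 1154 → 577 → 1732 → 866 → 433 → 1300 → 650 → 325 → 976 → 488 → 244 → 122 → 61 → 184 → 92 → 46 → 23 → 70 → 35 → 106 → 53 → 160 → 80 → 40 → 20 → 10 → 5 → 16 → 8 → 4 → 2 → 1
Total steps = 133

133 steps


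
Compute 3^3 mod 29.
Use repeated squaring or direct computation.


3^1 mod 29 = 3
3^2 mod 29 = 9
3^3 mod 29 = 27


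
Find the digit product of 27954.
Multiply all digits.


2 × 7 × 9 × 5 × 4 = 2520


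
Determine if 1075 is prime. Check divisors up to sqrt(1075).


1075 / 5 = 215 (exact division)
1075 is NOT prime.

No, 1075 is not prime


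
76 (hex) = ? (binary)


76 (base 16) = 118 (decimal)
118 (decimal) = 1110110 (base 2)


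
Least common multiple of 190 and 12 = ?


GCD(190, 12) = 2
LCM = 190*12/2 = 2280/2 = 1140

LCM = 1140


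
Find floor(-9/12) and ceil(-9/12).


-9/12 = -0.7500
floor = -1
ceil = 0

floor = -1, ceil = 0


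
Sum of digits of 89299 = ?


8 + 9 + 2 + 9 + 9 = 37


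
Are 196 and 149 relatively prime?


Euclidean algorithm:
196 = 1 * 149 + 47
149 = 3 * 47 + 8
47 = 5 * 8 + 7
8 = 1 * 7 + 1
7 = 7 * 1 + 0
GCD(196, 149) = 1

Yes, coprime (GCD = 1)


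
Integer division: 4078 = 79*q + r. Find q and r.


4078 = 79 * 51 + 49
Check: 4029 + 49 = 4078

q = 51, r = 49


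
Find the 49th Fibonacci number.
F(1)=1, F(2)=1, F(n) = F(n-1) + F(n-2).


Sequence: 1, 1, 2, 3, 5, 8, 13, 21, 34, 55, 89, 144, 233, 377, 610, 987, 1597, 2584, 4181, 6765, 10946, 17711, 28657, 46368, 75025, 121393, 196418, 317811, 514229, 832040, 1346269, 2178309, 3524578, 5702887, 9227465, 14930352, 24157817, 39088169, 63245986, 102334155, 165580141, 267914296, 433494437, 701408733, 1134903170, 1836311903, 2971215073, 4807526976, 7778742049
F(49) = 7778742049


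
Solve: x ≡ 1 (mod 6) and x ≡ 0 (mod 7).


M = 6*7 = 42
M1 = M/6 = 7, M2 = M/7 = 6
M1^(-1) mod 6 = 1, M2^(-1) mod 7 = 6
x = 1*7*1 + 0*6*6 = 7
7 mod 42 = 7
Check: 7 mod 6 = 1 ✓, 7 mod 7 = 0 ✓

x ≡ 7 (mod 42)


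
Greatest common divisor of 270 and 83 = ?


270 = 3 * 83 + 21
83 = 3 * 21 + 20
21 = 1 * 20 + 1
20 = 20 * 1 + 0
GCD = 1


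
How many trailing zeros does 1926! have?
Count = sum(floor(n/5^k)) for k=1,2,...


floor(1926/5) = 385
floor(1926/25) = 77
floor(1926/125) = 15
floor(1926/625) = 3
Total = 480

480 trailing zeros


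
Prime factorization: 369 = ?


369 / 3 = 123
123 / 3 = 41
41 / 41 = 1
369 = 3^2 × 41


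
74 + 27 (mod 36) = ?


74 + 27 = 101
101 mod 36 = 29


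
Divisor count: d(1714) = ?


1714 = 2^1 × 857^1
d(1714) = (1+1) × (1+1) = 4

4 divisors


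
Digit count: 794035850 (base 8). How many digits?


794035850 in base 8 = 5725003212
Number of digits = 10

10 digits (base 8)


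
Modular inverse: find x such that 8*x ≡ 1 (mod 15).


Use the extended Euclidean algorithm on (15, 8); each row r = 15*s + 8*t:
r=15, s=1, t=0
r=8, s=0, t=1
q=1: r=7, s=1, t=-1   [15*(1) + 8*(-1) = 7]
q=1: r=1, s=-1, t=2   [15*(-1) + 8*(2) = 1]
q=7: r=0, s=8, t=-15   [15*(8) + 8*(-15) = 0]
GCD = 1 with t = 2, so 8*(2) ≡ 1 (mod 15)
Inverse = 2 mod 15 = 2
Check: 8 * 2 = 16 ≡ 1 (mod 15)

8^(-1) ≡ 2 (mod 15)


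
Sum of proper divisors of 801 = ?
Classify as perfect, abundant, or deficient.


Proper divisors: 1, 3, 9, 89, 267
Sum = 1 + 3 + 9 + 89 + 267 = 369
369 < 801 → deficient

s(801) = 369 (deficient)


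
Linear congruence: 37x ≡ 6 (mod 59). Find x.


GCD(37, 59) = 1, unique solution
a^(-1) mod 59 = 8
x = 8 * 6 mod 59 = 48

x ≡ 48 (mod 59)


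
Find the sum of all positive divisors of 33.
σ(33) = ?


Divisors of 33: 1, 3, 11, 33
Sum = 1 + 3 + 11 + 33 = 48

σ(33) = 48


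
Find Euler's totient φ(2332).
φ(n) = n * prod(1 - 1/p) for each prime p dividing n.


2332 = 2^2 × 11 × 53
Prime factors: 2, 11, 53
φ(2332) = 2332 × (1-1/2) × (1-1/11) × (1-1/53)
= 2332 × 1/2 × 10/11 × 52/53 = 1040

φ(2332) = 1040


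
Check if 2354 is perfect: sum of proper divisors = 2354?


Proper divisors of 2354: 1, 2, 11, 22, 107, 214, 1177
Sum = 1 + 2 + 11 + 22 + 107 + 214 + 1177 = 1534

No, 2354 is not perfect (1534 ≠ 2354)


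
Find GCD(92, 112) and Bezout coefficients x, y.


Tabular extended Euclidean (each row: r = 92*s + 112*t):
r=92, s=1, t=0
r=112, s=0, t=1
q=0: r=92, s=1, t=0   [92*(1) + 112*(0) = 92]
q=1: r=20, s=-1, t=1   [92*(-1) + 112*(1) = 20]
q=4: r=12, s=5, t=-4   [92*(5) + 112*(-4) = 12]
q=1: r=8, s=-6, t=5   [92*(-6) + 112*(5) = 8]
q=1: r=4, s=11, t=-9   [92*(11) + 112*(-9) = 4]
q=2: r=0, s=-28, t=23   [92*(-28) + 112*(23) = 0]
GCD = 4; from the row with r=4: x=11, y=-9
Check: 92*(11) + 112*(-9) = 1012 - 1008 = 4

GCD = 4, x = 11, y = -9


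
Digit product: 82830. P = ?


8 × 2 × 8 × 3 × 0 = 0


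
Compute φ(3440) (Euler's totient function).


3440 = 2^4 × 5 × 43
Prime factors: 2, 5, 43
φ(3440) = 3440 × (1-1/2) × (1-1/5) × (1-1/43)
= 3440 × 1/2 × 4/5 × 42/43 = 1344

φ(3440) = 1344


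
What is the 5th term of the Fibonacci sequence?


Sequence: 1, 1, 2, 3, 5
F(5) = 5


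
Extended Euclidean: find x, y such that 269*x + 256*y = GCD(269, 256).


Tabular extended Euclidean (each row: r = 269*s + 256*t):
r=269, s=1, t=0
r=256, s=0, t=1
q=1: r=13, s=1, t=-1   [269*(1) + 256*(-1) = 13]
q=19: r=9, s=-19, t=20   [269*(-19) + 256*(20) = 9]
q=1: r=4, s=20, t=-21   [269*(20) + 256*(-21) = 4]
q=2: r=1, s=-59, t=62   [269*(-59) + 256*(62) = 1]
q=4: r=0, s=256, t=-269   [269*(256) + 256*(-269) = 0]
GCD = 1; from the row with r=1: x=-59, y=62
Check: 269*(-59) + 256*(62) = -15871 + 15872 = 1

GCD = 1, x = -59, y = 62


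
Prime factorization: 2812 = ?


2812 / 2 = 1406
1406 / 2 = 703
703 / 19 = 37
37 / 37 = 1
2812 = 2^2 × 19 × 37


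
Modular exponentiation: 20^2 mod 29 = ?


20^1 mod 29 = 20
20^2 mod 29 = 23


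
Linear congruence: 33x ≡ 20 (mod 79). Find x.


GCD(33, 79) = 1, unique solution
a^(-1) mod 79 = 12
x = 12 * 20 mod 79 = 3

x ≡ 3 (mod 79)


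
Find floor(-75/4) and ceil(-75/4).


-75/4 = -18.7500
floor = -19
ceil = -18

floor = -19, ceil = -18


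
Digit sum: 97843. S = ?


9 + 7 + 8 + 4 + 3 = 31


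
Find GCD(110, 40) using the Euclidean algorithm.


110 = 2 * 40 + 30
40 = 1 * 30 + 10
30 = 3 * 10 + 0
GCD = 10


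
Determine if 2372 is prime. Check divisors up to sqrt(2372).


2372 / 2 = 1186 (exact division)
2372 is NOT prime.

No, 2372 is not prime


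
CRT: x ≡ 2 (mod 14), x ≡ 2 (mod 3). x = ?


M = 14*3 = 42
M1 = M/14 = 3, M2 = M/3 = 14
M1^(-1) mod 14 = 5, M2^(-1) mod 3 = 2
x = 2*3*5 + 2*14*2 = 86
86 mod 42 = 2
Check: 2 mod 14 = 2 ✓, 2 mod 3 = 2 ✓

x ≡ 2 (mod 42)


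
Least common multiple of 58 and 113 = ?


GCD(58, 113) = 1
LCM = 58*113/1 = 6554/1 = 6554

LCM = 6554


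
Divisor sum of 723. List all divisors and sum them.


Divisors of 723: 1, 3, 241, 723
Sum = 1 + 3 + 241 + 723 = 968

σ(723) = 968


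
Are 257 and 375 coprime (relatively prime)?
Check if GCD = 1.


Euclidean algorithm:
375 = 1 * 257 + 118
257 = 2 * 118 + 21
118 = 5 * 21 + 13
21 = 1 * 13 + 8
13 = 1 * 8 + 5
8 = 1 * 5 + 3
5 = 1 * 3 + 2
3 = 1 * 2 + 1
2 = 2 * 1 + 0
GCD(257, 375) = 1

Yes, coprime (GCD = 1)


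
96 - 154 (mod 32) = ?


96 - 154 = -58
-58 mod 32 = 6


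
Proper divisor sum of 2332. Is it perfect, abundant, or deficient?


Proper divisors: 1, 2, 4, 11, 22, 44, 53, 106, 212, 583, 1166
Sum = 1 + 2 + 4 + 11 + 22 + 44 + 53 + 106 + 212 + 583 + 1166 = 2204
2204 < 2332 → deficient

s(2332) = 2204 (deficient)


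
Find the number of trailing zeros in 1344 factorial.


floor(1344/5) = 268
floor(1344/25) = 53
floor(1344/125) = 10
floor(1344/625) = 2
Total = 333

333 trailing zeros


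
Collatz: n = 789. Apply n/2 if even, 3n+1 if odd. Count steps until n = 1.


789 → 2368 → 1184 → 592 → 296 → 148 → 74 → 37 → 112 → 56 → 28 → 14 → 7 → 22 → 11 → 34 → 17 → 52 → 26 → 13 → 40 → 20 → 10 → 5 → 16 → 8 → 4 → 2 → 1
Total steps = 28

28 steps


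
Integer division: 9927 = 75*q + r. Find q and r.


9927 = 75 * 132 + 27
Check: 9900 + 27 = 9927

q = 132, r = 27


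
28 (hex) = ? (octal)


28 (base 16) = 40 (decimal)
40 (decimal) = 50 (base 8)


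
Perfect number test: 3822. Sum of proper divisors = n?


Proper divisors of 3822: 1, 2, 3, 6, 7, 13, 14, 21, 26, 39, 42, 49, 78, 91, 98, 147, 182, 273, 294, 546, 637, 1274, 1911
Sum = 1 + 2 + 3 + 6 + 7 + 13 + 14 + 21 + 26 + 39 + 42 + 49 + 78 + 91 + 98 + 147 + 182 + 273 + 294 + 546 + 637 + 1274 + 1911 = 5754

No, 3822 is not perfect (5754 ≠ 3822)


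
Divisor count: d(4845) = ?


4845 = 3^1 × 5^1 × 17^1 × 19^1
d(4845) = (1+1) × (1+1) × (1+1) × (1+1) = 16

16 divisors


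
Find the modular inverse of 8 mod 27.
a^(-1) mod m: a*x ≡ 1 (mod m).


Use the extended Euclidean algorithm on (27, 8); each row r = 27*s + 8*t:
r=27, s=1, t=0
r=8, s=0, t=1
q=3: r=3, s=1, t=-3   [27*(1) + 8*(-3) = 3]
q=2: r=2, s=-2, t=7   [27*(-2) + 8*(7) = 2]
q=1: r=1, s=3, t=-10   [27*(3) + 8*(-10) = 1]
q=2: r=0, s=-8, t=27   [27*(-8) + 8*(27) = 0]
GCD = 1 with t = -10, so 8*(-10) ≡ 1 (mod 27)
Inverse = -10 mod 27 = 17
Check: 8 * 17 = 136 ≡ 1 (mod 27)

8^(-1) ≡ 17 (mod 27)


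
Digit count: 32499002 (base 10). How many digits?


32499002 has 8 digits in base 10
floor(log10(32499002)) + 1 = floor(7.5119) + 1 = 8

8 digits (base 10)


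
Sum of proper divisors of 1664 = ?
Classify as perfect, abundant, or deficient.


Proper divisors: 1, 2, 4, 8, 13, 16, 26, 32, 52, 64, 104, 128, 208, 416, 832
Sum = 1 + 2 + 4 + 8 + 13 + 16 + 26 + 32 + 52 + 64 + 104 + 128 + 208 + 416 + 832 = 1906
1906 > 1664 → abundant

s(1664) = 1906 (abundant)


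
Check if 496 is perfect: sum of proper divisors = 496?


Proper divisors of 496: 1, 2, 4, 8, 16, 31, 62, 124, 248
Sum = 1 + 2 + 4 + 8 + 16 + 31 + 62 + 124 + 248 = 496

Yes, 496 is perfect (496 = 496)


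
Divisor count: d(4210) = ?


4210 = 2^1 × 5^1 × 421^1
d(4210) = (1+1) × (1+1) × (1+1) = 8

8 divisors


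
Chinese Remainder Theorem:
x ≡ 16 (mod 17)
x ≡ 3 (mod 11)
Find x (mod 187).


M = 17*11 = 187
M1 = M/17 = 11, M2 = M/11 = 17
M1^(-1) mod 17 = 14, M2^(-1) mod 11 = 2
x = 16*11*14 + 3*17*2 = 2566
2566 mod 187 = 135
Check: 135 mod 17 = 16 ✓, 135 mod 11 = 3 ✓

x ≡ 135 (mod 187)


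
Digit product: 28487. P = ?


2 × 8 × 4 × 8 × 7 = 3584


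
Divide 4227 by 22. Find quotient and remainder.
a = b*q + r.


4227 = 22 * 192 + 3
Check: 4224 + 3 = 4227

q = 192, r = 3


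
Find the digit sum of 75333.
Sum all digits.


7 + 5 + 3 + 3 + 3 = 21


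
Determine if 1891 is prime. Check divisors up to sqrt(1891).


1891 / 31 = 61 (exact division)
1891 is NOT prime.

No, 1891 is not prime


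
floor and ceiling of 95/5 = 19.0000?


95/5 = 19.0000
floor = 19
ceil = 19

floor = 19, ceil = 19


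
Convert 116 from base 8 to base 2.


116 (base 8) = 78 (decimal)
78 (decimal) = 1001110 (base 2)


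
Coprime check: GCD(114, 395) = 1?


Euclidean algorithm:
395 = 3 * 114 + 53
114 = 2 * 53 + 8
53 = 6 * 8 + 5
8 = 1 * 5 + 3
5 = 1 * 3 + 2
3 = 1 * 2 + 1
2 = 2 * 1 + 0
GCD(114, 395) = 1

Yes, coprime (GCD = 1)


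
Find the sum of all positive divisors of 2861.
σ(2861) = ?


Divisors of 2861: 1, 2861
Sum = 1 + 2861 = 2862

σ(2861) = 2862


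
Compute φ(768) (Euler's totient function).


768 = 2^8 × 3
Prime factors: 2, 3
φ(768) = 768 × (1-1/2) × (1-1/3)
= 768 × 1/2 × 2/3 = 256

φ(768) = 256


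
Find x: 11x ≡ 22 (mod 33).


GCD(11, 33) = 11 divides 22
Divide: 1x ≡ 2 (mod 3)
x ≡ 2 (mod 3)


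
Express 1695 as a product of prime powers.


1695 / 3 = 565
565 / 5 = 113
113 / 113 = 1
1695 = 3 × 5 × 113


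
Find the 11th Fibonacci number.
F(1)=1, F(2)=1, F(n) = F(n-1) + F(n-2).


Sequence: 1, 1, 2, 3, 5, 8, 13, 21, 34, 55, 89
F(11) = 89


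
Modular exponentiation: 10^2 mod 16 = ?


10^1 mod 16 = 10
10^2 mod 16 = 4


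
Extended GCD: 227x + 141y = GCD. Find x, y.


Tabular extended Euclidean (each row: r = 227*s + 141*t):
r=227, s=1, t=0
r=141, s=0, t=1
q=1: r=86, s=1, t=-1   [227*(1) + 141*(-1) = 86]
q=1: r=55, s=-1, t=2   [227*(-1) + 141*(2) = 55]
q=1: r=31, s=2, t=-3   [227*(2) + 141*(-3) = 31]
q=1: r=24, s=-3, t=5   [227*(-3) + 141*(5) = 24]
q=1: r=7, s=5, t=-8   [227*(5) + 141*(-8) = 7]
q=3: r=3, s=-18, t=29   [227*(-18) + 141*(29) = 3]
q=2: r=1, s=41, t=-66   [227*(41) + 141*(-66) = 1]
q=3: r=0, s=-141, t=227   [227*(-141) + 141*(227) = 0]
GCD = 1; from the row with r=1: x=41, y=-66
Check: 227*(41) + 141*(-66) = 9307 - 9306 = 1

GCD = 1, x = 41, y = -66


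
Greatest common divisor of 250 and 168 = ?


250 = 1 * 168 + 82
168 = 2 * 82 + 4
82 = 20 * 4 + 2
4 = 2 * 2 + 0
GCD = 2


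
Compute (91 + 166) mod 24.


91 + 166 = 257
257 mod 24 = 17


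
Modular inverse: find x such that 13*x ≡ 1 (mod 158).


Use the extended Euclidean algorithm on (158, 13); each row r = 158*s + 13*t:
r=158, s=1, t=0
r=13, s=0, t=1
q=12: r=2, s=1, t=-12   [158*(1) + 13*(-12) = 2]
q=6: r=1, s=-6, t=73   [158*(-6) + 13*(73) = 1]
q=2: r=0, s=13, t=-158   [158*(13) + 13*(-158) = 0]
GCD = 1 with t = 73, so 13*(73) ≡ 1 (mod 158)
Inverse = 73 mod 158 = 73
Check: 13 * 73 = 949 ≡ 1 (mod 158)

13^(-1) ≡ 73 (mod 158)


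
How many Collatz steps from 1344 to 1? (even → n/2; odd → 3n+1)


1344 → 672 → 336 → 168 → 84 → 42 → 21 → 64 → 32 → 16 → 8 → 4 → 2 → 1
Total steps = 13

13 steps


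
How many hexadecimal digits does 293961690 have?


293961690 in base 16 = 11857FDA
Number of digits = 8

8 digits (base 16)


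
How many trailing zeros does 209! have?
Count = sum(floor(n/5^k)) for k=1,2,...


floor(209/5) = 41
floor(209/25) = 8
floor(209/125) = 1
Total = 50

50 trailing zeros


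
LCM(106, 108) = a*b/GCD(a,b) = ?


GCD(106, 108) = 2
LCM = 106*108/2 = 11448/2 = 5724

LCM = 5724


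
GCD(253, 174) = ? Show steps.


253 = 1 * 174 + 79
174 = 2 * 79 + 16
79 = 4 * 16 + 15
16 = 1 * 15 + 1
15 = 15 * 1 + 0
GCD = 1


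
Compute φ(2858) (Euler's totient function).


2858 = 2 × 1429
Prime factors: 2, 1429
φ(2858) = 2858 × (1-1/2) × (1-1/1429)
= 2858 × 1/2 × 1428/1429 = 1428

φ(2858) = 1428


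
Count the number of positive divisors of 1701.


1701 = 3^5 × 7^1
d(1701) = (5+1) × (1+1) = 12

12 divisors


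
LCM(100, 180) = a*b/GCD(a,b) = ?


GCD(100, 180) = 20
LCM = 100*180/20 = 18000/20 = 900

LCM = 900


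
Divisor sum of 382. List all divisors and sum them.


Divisors of 382: 1, 2, 191, 382
Sum = 1 + 2 + 191 + 382 = 576

σ(382) = 576


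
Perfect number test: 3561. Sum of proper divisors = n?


Proper divisors of 3561: 1, 3, 1187
Sum = 1 + 3 + 1187 = 1191

No, 3561 is not perfect (1191 ≠ 3561)


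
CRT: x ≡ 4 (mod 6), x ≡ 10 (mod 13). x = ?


M = 6*13 = 78
M1 = M/6 = 13, M2 = M/13 = 6
M1^(-1) mod 6 = 1, M2^(-1) mod 13 = 11
x = 4*13*1 + 10*6*11 = 712
712 mod 78 = 10
Check: 10 mod 6 = 4 ✓, 10 mod 13 = 10 ✓

x ≡ 10 (mod 78)


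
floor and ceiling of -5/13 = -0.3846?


-5/13 = -0.3846
floor = -1
ceil = 0

floor = -1, ceil = 0


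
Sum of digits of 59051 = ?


5 + 9 + 0 + 5 + 1 = 20


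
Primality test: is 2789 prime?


Check divisors up to sqrt(2789) = 52.8110
No divisors found.
2789 is prime.

Yes, 2789 is prime


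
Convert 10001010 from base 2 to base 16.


10001010 (base 2) = 138 (decimal)
138 (decimal) = 8A (base 16)


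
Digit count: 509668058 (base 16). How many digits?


509668058 in base 16 = 1E60EADA
Number of digits = 8

8 digits (base 16)


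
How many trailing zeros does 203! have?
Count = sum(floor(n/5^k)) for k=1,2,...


floor(203/5) = 40
floor(203/25) = 8
floor(203/125) = 1
Total = 49

49 trailing zeros


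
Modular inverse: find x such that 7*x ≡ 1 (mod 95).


Use the extended Euclidean algorithm on (95, 7); each row r = 95*s + 7*t:
r=95, s=1, t=0
r=7, s=0, t=1
q=13: r=4, s=1, t=-13   [95*(1) + 7*(-13) = 4]
q=1: r=3, s=-1, t=14   [95*(-1) + 7*(14) = 3]
q=1: r=1, s=2, t=-27   [95*(2) + 7*(-27) = 1]
q=3: r=0, s=-7, t=95   [95*(-7) + 7*(95) = 0]
GCD = 1 with t = -27, so 7*(-27) ≡ 1 (mod 95)
Inverse = -27 mod 95 = 68
Check: 7 * 68 = 476 ≡ 1 (mod 95)

7^(-1) ≡ 68 (mod 95)


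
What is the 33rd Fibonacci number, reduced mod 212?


F(k) mod 212 for k=1..33:
1, 1, 2, 3, 5, 8, 13, 21, 34, 55, 89, 144, 21, 165, 186, 139, 113, 40, 153, 193, 134, 115, 37, 152, 189, 129, 106, 23, 129, 152, 69, 9, 78
F(33) mod 212 = 78


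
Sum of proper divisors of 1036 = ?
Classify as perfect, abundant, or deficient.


Proper divisors: 1, 2, 4, 7, 14, 28, 37, 74, 148, 259, 518
Sum = 1 + 2 + 4 + 7 + 14 + 28 + 37 + 74 + 148 + 259 + 518 = 1092
1092 > 1036 → abundant

s(1036) = 1092 (abundant)


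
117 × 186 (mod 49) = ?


117 × 186 = 21762
21762 mod 49 = 6


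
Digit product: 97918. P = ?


9 × 7 × 9 × 1 × 8 = 4536


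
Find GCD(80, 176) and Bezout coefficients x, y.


Tabular extended Euclidean (each row: r = 80*s + 176*t):
r=80, s=1, t=0
r=176, s=0, t=1
q=0: r=80, s=1, t=0   [80*(1) + 176*(0) = 80]
q=2: r=16, s=-2, t=1   [80*(-2) + 176*(1) = 16]
q=5: r=0, s=11, t=-5   [80*(11) + 176*(-5) = 0]
GCD = 16; from the row with r=16: x=-2, y=1
Check: 80*(-2) + 176*(1) = -160 + 176 = 16

GCD = 16, x = -2, y = 1


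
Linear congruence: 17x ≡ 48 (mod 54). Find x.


GCD(17, 54) = 1, unique solution
a^(-1) mod 54 = 35
x = 35 * 48 mod 54 = 6

x ≡ 6 (mod 54)


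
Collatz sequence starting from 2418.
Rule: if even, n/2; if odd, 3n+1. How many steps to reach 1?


2418 → 1209 → 3628 → 1814 → 907 → 2722 → 1361 → 4084 → 2042 → 1021 → 3064 → 1532 → 766 → 383 → 1150 → 575 → 1726 → 863 → 2590 → 1295 → 3886 → 1943 → 5830 → 2915 → 8746 → 4373 → 13120 → 6560 → 3280 → 1640 → 820 → 410 → 205 → 616 → 308 → 154 → 77 → 232 → 116 → 58 → 29 → 88 → 44 → 22 → 11 → 34 → 17 → 52 → 26 → 13 → 40 → 20 → 10 → 5 → 16 → 8 → 4 → 2 → 1
Total steps = 58

58 steps


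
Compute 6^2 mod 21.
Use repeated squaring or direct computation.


6^1 mod 21 = 6
6^2 mod 21 = 15


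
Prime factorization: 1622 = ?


1622 / 2 = 811
811 / 811 = 1
1622 = 2 × 811


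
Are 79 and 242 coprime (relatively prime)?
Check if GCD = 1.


Euclidean algorithm:
242 = 3 * 79 + 5
79 = 15 * 5 + 4
5 = 1 * 4 + 1
4 = 4 * 1 + 0
GCD(79, 242) = 1

Yes, coprime (GCD = 1)


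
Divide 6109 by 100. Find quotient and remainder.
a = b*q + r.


6109 = 100 * 61 + 9
Check: 6100 + 9 = 6109

q = 61, r = 9


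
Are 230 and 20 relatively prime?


Euclidean algorithm:
230 = 11 * 20 + 10
20 = 2 * 10 + 0
GCD(230, 20) = 10

No, not coprime (GCD = 10)


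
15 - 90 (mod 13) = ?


15 - 90 = -75
-75 mod 13 = 3


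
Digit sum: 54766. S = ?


5 + 4 + 7 + 6 + 6 = 28


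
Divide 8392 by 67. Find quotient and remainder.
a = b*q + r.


8392 = 67 * 125 + 17
Check: 8375 + 17 = 8392

q = 125, r = 17


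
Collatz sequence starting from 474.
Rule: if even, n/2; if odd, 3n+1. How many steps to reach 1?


474 → 237 → 712 → 356 → 178 → 89 → 268 → 134 → 67 → 202 → 101 → 304 → 152 → 76 → 38 → 19 → 58 → 29 → 88 → 44 → 22 → 11 → 34 → 17 → 52 → 26 → 13 → 40 → 20 → 10 → 5 → 16 → 8 → 4 → 2 → 1
Total steps = 35

35 steps


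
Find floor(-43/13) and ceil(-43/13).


-43/13 = -3.3077
floor = -4
ceil = -3

floor = -4, ceil = -3


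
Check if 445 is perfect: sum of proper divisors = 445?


Proper divisors of 445: 1, 5, 89
Sum = 1 + 5 + 89 = 95

No, 445 is not perfect (95 ≠ 445)


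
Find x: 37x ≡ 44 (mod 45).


GCD(37, 45) = 1, unique solution
a^(-1) mod 45 = 28
x = 28 * 44 mod 45 = 17

x ≡ 17 (mod 45)


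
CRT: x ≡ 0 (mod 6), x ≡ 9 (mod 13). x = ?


M = 6*13 = 78
M1 = M/6 = 13, M2 = M/13 = 6
M1^(-1) mod 6 = 1, M2^(-1) mod 13 = 11
x = 0*13*1 + 9*6*11 = 594
594 mod 78 = 48
Check: 48 mod 6 = 0 ✓, 48 mod 13 = 9 ✓

x ≡ 48 (mod 78)


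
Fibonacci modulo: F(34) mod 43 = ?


F(k) mod 43 for k=1..34:
1, 1, 2, 3, 5, 8, 13, 21, 34, 12, 3, 15, 18, 33, 8, 41, 6, 4, 10, 14, 24, 38, 19, 14, 33, 4, 37, 41, 35, 33, 25, 15, 40, 12
F(34) mod 43 = 12


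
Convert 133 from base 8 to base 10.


133 (base 8) = 91 (decimal)
91 (decimal) = 91 (base 10)


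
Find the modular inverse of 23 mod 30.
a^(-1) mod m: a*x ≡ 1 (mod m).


Use the extended Euclidean algorithm on (30, 23); each row r = 30*s + 23*t:
r=30, s=1, t=0
r=23, s=0, t=1
q=1: r=7, s=1, t=-1   [30*(1) + 23*(-1) = 7]
q=3: r=2, s=-3, t=4   [30*(-3) + 23*(4) = 2]
q=3: r=1, s=10, t=-13   [30*(10) + 23*(-13) = 1]
q=2: r=0, s=-23, t=30   [30*(-23) + 23*(30) = 0]
GCD = 1 with t = -13, so 23*(-13) ≡ 1 (mod 30)
Inverse = -13 mod 30 = 17
Check: 23 * 17 = 391 ≡ 1 (mod 30)

23^(-1) ≡ 17 (mod 30)


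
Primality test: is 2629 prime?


2629 / 11 = 239 (exact division)
2629 is NOT prime.

No, 2629 is not prime


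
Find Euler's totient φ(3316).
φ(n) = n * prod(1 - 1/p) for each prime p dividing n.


3316 = 2^2 × 829
Prime factors: 2, 829
φ(3316) = 3316 × (1-1/2) × (1-1/829)
= 3316 × 1/2 × 828/829 = 1656

φ(3316) = 1656


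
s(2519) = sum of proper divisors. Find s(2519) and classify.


Proper divisors: 1, 11, 229
Sum = 1 + 11 + 229 = 241
241 < 2519 → deficient

s(2519) = 241 (deficient)


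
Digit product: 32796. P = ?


3 × 2 × 7 × 9 × 6 = 2268


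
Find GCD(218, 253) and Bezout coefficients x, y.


Tabular extended Euclidean (each row: r = 218*s + 253*t):
r=218, s=1, t=0
r=253, s=0, t=1
q=0: r=218, s=1, t=0   [218*(1) + 253*(0) = 218]
q=1: r=35, s=-1, t=1   [218*(-1) + 253*(1) = 35]
q=6: r=8, s=7, t=-6   [218*(7) + 253*(-6) = 8]
q=4: r=3, s=-29, t=25   [218*(-29) + 253*(25) = 3]
q=2: r=2, s=65, t=-56   [218*(65) + 253*(-56) = 2]
q=1: r=1, s=-94, t=81   [218*(-94) + 253*(81) = 1]
q=2: r=0, s=253, t=-218   [218*(253) + 253*(-218) = 0]
GCD = 1; from the row with r=1: x=-94, y=81
Check: 218*(-94) + 253*(81) = -20492 + 20493 = 1

GCD = 1, x = -94, y = 81


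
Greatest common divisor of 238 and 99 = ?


238 = 2 * 99 + 40
99 = 2 * 40 + 19
40 = 2 * 19 + 2
19 = 9 * 2 + 1
2 = 2 * 1 + 0
GCD = 1


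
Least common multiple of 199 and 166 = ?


GCD(199, 166) = 1
LCM = 199*166/1 = 33034/1 = 33034

LCM = 33034


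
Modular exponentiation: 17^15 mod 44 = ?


17^1 mod 44 = 17
17^2 mod 44 = 25
17^3 mod 44 = 29
17^4 mod 44 = 9
17^5 mod 44 = 21
17^6 mod 44 = 5
17^7 mod 44 = 41
17^8 mod 44 = 37
17^9 mod 44 = 13
17^10 mod 44 = 1
17^11 mod 44 = 17
17^12 mod 44 = 25
17^13 mod 44 = 29
17^14 mod 44 = 9
17^15 mod 44 = 21


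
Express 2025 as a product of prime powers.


2025 / 3 = 675
675 / 3 = 225
225 / 3 = 75
75 / 3 = 25
25 / 5 = 5
5 / 5 = 1
2025 = 3^4 × 5^2


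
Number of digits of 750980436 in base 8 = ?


750980436 in base 8 = 5460606524
Number of digits = 10

10 digits (base 8)


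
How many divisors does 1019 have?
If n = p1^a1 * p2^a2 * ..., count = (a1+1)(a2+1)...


1019 = 1019^1
d(1019) = (1+1) = 2

2 divisors


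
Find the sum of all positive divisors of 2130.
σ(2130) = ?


Divisors of 2130: 1, 2, 3, 5, 6, 10, 15, 30, 71, 142, 213, 355, 426, 710, 1065, 2130
Sum = 1 + 2 + 3 + 5 + 6 + 10 + 15 + 30 + 71 + 142 + 213 + 355 + 426 + 710 + 1065 + 2130 = 5184

σ(2130) = 5184


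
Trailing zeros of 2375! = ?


floor(2375/5) = 475
floor(2375/25) = 95
floor(2375/125) = 19
floor(2375/625) = 3
Total = 592

592 trailing zeros


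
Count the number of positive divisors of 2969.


2969 = 2969^1
d(2969) = (1+1) = 2

2 divisors


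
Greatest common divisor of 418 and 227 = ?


418 = 1 * 227 + 191
227 = 1 * 191 + 36
191 = 5 * 36 + 11
36 = 3 * 11 + 3
11 = 3 * 3 + 2
3 = 1 * 2 + 1
2 = 2 * 1 + 0
GCD = 1


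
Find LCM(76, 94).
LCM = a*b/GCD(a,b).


GCD(76, 94) = 2
LCM = 76*94/2 = 7144/2 = 3572

LCM = 3572


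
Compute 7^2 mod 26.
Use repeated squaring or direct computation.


7^1 mod 26 = 7
7^2 mod 26 = 23


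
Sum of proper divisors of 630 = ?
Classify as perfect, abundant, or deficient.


Proper divisors: 1, 2, 3, 5, 6, 7, 9, 10, 14, 15, 18, 21, 30, 35, 42, 45, 63, 70, 90, 105, 126, 210, 315
Sum = 1 + 2 + 3 + 5 + 6 + 7 + 9 + 10 + 14 + 15 + 18 + 21 + 30 + 35 + 42 + 45 + 63 + 70 + 90 + 105 + 126 + 210 + 315 = 1242
1242 > 630 → abundant

s(630) = 1242 (abundant)


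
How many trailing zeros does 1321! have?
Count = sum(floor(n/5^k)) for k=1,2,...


floor(1321/5) = 264
floor(1321/25) = 52
floor(1321/125) = 10
floor(1321/625) = 2
Total = 328

328 trailing zeros


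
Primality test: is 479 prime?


Check divisors up to sqrt(479) = 21.8861
No divisors found.
479 is prime.

Yes, 479 is prime


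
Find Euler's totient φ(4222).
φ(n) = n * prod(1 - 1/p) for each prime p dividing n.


4222 = 2 × 2111
Prime factors: 2, 2111
φ(4222) = 4222 × (1-1/2) × (1-1/2111)
= 4222 × 1/2 × 2110/2111 = 2110

φ(4222) = 2110


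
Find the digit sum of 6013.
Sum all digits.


6 + 0 + 1 + 3 = 10


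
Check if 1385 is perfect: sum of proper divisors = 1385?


Proper divisors of 1385: 1, 5, 277
Sum = 1 + 5 + 277 = 283

No, 1385 is not perfect (283 ≠ 1385)


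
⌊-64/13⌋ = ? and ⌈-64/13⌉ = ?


-64/13 = -4.9231
floor = -5
ceil = -4

floor = -5, ceil = -4


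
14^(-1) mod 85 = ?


Use the extended Euclidean algorithm on (85, 14); each row r = 85*s + 14*t:
r=85, s=1, t=0
r=14, s=0, t=1
q=6: r=1, s=1, t=-6   [85*(1) + 14*(-6) = 1]
q=14: r=0, s=-14, t=85   [85*(-14) + 14*(85) = 0]
GCD = 1 with t = -6, so 14*(-6) ≡ 1 (mod 85)
Inverse = -6 mod 85 = 79
Check: 14 * 79 = 1106 ≡ 1 (mod 85)

14^(-1) ≡ 79 (mod 85)


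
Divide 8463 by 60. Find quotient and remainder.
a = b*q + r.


8463 = 60 * 141 + 3
Check: 8460 + 3 = 8463

q = 141, r = 3


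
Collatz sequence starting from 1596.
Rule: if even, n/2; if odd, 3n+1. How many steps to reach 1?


1596 → 798 → 399 → 1198 → 599 → 1798 → 899 → 2698 → 1349 → 4048 → 2024 → 1012 → 506 → 253 → 760 → 380 → 190 → 95 → 286 → 143 → 430 → 215 → 646 → 323 → 970 → 485 → 1456 → 728 → 364 → 182 → 91 → 274 → 137 → 412 → 206 → 103 → 310 → 155 → 466 → 233 → 700 → 350 → 175 → 526 → 263 → 790 → 395 → 1186 → 593 → 1780 → 890 → 445 → 1336 → 668 → 334 → 167 → 502 → 251 → 754 → 377 → 1132 → 566 → 283 → 850 → 425 → 1276 → 638 → 319 → 958 → 479 → 1438 → 719 → 2158 → 1079 → 3238 → 1619 → 4858 → 2429 → 7288 → 3644 → 1822 → 911 → 2734 → 1367 → 4102 → 2051 → 6154 → 3077 → 9232 → 4616 → 2308 → 1154 → 577 → 1732 → 866 → 433 → 1300 → 650 → 325 → 976 → 488 → 244 → 122 → 61 → 184 → 92 → 46 → 23 → 70 → 35 → 106 → 53 → 160 → 80 → 40 → 20 → 10 → 5 → 16 → 8 → 4 → 2 → 1
Total steps = 122

122 steps
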